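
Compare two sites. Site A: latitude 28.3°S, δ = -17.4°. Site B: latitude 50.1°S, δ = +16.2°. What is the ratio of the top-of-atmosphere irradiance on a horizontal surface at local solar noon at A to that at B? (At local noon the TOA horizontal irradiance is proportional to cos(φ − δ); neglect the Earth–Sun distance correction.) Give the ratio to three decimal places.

2.443

A: cos θ_z = cos(-28.3° − (-17.4°)) = 0.9820.
B: cos θ_z = cos(-50.1° − (16.2°)) = 0.4019.
Ratio A/B = 0.9820 / 0.4019 = 2.4434.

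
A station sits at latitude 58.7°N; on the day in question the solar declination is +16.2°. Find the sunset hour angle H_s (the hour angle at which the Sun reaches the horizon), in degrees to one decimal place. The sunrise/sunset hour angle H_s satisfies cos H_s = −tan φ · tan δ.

The sunset hour angle satisfies cos H_s = −tan φ tan δ = -0.4778, giving H_s = 118.54°.

118.5°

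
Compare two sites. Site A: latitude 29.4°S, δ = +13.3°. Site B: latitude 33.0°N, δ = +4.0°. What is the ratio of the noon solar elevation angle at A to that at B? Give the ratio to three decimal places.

0.775

A: 90° − |-29.4 − (13.3)| = 47.30°.
B: 90° − |33.0 − (4.0)| = 61.00°.
Ratio A/B = 47.3000 / 61.0000 = 0.7754.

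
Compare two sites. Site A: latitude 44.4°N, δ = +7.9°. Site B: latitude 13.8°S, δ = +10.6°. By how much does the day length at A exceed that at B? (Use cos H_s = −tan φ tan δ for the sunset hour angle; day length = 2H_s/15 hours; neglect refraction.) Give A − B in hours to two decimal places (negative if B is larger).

+1.39 h

A: H_s = arccos(−tan 44.4° · tan 7.9°) = 97.81°, so 2H_s/15 = 13.0413 h.
B: H_s = arccos(−tan -13.8° · tan 10.6°) = 87.37°, so 2H_s/15 = 11.6493 h.
A − B = 13.0413 − 11.6493 = 1.3920 h.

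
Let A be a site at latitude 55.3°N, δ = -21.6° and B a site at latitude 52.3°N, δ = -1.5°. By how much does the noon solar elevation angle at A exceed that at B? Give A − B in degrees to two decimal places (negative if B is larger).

A: 90° − |55.3 − (-21.6)| = 13.10°.
B: 90° − |52.3 − (-1.5)| = 36.20°.
A − B = 13.10 − 36.20 = -23.10°.

-23.10°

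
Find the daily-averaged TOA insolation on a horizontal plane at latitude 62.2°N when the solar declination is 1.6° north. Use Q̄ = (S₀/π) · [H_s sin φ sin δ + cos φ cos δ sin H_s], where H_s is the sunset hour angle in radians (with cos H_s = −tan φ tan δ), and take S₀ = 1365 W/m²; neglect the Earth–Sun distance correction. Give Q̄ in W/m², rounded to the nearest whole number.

−tan φ tan δ = −(1.8967)(0.0279) = -0.0529; H_s = arccos(-0.0529) = 93.03°. In radians, H_s = 1.6237.
H_s sin φ sin δ = 1.6237 × 0.8846 × 0.0279 = 0.0401.
cos φ cos δ sin H_s = 0.4664 × 0.9996 × 0.9986 = 0.4656.
Q̄ = (1365/π) × (0.0401 + 0.4656) = 434.49 × 0.5057 = 219.72 W/m².

220 W/m²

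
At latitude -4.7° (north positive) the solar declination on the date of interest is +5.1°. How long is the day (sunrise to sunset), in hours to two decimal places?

11.94 hours

The sunset hour angle satisfies cos H_s = −tan φ tan δ = 0.0073, giving H_s = 89.58°.
Day length = 2 H_s / 15° h⁻¹ = 179.16° / 15 = 11.944 h.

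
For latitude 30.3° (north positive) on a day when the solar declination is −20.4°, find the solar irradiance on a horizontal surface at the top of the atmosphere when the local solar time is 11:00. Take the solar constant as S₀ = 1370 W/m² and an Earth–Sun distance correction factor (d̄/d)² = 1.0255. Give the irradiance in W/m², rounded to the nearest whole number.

851 W/m²

Hour angle H = 15° × (11 − 12) = -15.00°.
With φ = 30.3°, δ = -20.4°, H = -15.00°: sin φ sin δ = -0.1759, cos φ cos δ cos H = 0.7817, so cos θ_z = 0.6058.
Top-of-atmosphere irradiance = S₀ (d̄/d)² cos θ_z = 1370 × 1.0255 × 0.6058 = 851.11 W/m².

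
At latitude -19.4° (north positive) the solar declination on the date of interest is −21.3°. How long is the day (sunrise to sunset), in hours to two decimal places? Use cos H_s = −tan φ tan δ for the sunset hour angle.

The sunset hour angle satisfies cos H_s = −tan φ tan δ = -0.1373, giving H_s = 97.89°.
Day length = 2 H_s / 15° h⁻¹ = 195.78° / 15 = 13.052 h.

13.05 hours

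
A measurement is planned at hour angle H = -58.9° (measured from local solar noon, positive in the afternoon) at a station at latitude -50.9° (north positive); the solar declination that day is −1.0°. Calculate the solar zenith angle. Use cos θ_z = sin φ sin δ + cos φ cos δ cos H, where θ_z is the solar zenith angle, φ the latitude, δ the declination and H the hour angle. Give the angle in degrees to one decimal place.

70.2°

cos θ_z = sin(-50.9°) sin(-1.0°) + cos(-50.9°) cos(-1.0°) cos(-58.90°) = 0.0135 + 0.3257 = 0.3392.
θ_z = arccos(0.3392) = 70.17°.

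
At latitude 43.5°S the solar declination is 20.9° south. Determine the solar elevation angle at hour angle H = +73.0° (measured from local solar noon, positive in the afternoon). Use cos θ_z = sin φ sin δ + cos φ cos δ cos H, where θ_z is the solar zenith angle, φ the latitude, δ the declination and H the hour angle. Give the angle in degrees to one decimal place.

26.3°

cos θ_z = sin φ sin δ + cos φ cos δ cos H = (-0.6884)(-0.3567) + (0.7254)(0.9342)(0.2924) = 0.4437.
θ_z = arccos(0.4437) = 63.66°, so the elevation is 90° − 63.66° = 26.34°.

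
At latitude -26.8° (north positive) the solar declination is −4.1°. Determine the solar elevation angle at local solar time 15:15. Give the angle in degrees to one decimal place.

Hour angle H = 15° × (15.25 − 12) = 48.75°.
cos θ_z = sin φ sin δ + cos φ cos δ cos H = (-0.4509)(-0.0715) + (0.8926)(0.9974)(0.6593) = 0.6192.
θ_z = arccos(0.6192) = 51.74°, so the elevation is 90° − 51.74° = 38.26°.

38.3°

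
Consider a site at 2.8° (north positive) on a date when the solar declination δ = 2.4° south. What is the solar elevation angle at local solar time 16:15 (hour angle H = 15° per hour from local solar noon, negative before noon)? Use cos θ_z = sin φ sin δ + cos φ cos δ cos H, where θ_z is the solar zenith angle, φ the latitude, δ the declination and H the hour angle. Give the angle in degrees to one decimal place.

Hour angle H = 15° × (16.25 − 12) = 63.75°.
cos θ_z = sin φ sin δ + cos φ cos δ cos H = (0.0488)(-0.0419) + (0.9988)(0.9991)(0.4423) = 0.4393.
θ_z = arccos(0.4393) = 63.94°, so the elevation is 90° − 63.94° = 26.06°.

26.1°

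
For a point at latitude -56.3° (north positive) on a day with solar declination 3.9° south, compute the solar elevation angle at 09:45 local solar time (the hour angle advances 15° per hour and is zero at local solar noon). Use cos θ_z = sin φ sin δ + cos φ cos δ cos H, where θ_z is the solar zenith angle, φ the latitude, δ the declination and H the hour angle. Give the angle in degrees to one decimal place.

31.1°

Hour angle H = 15° × (9.75 − 12) = -33.75°.
With φ = -56.3°, δ = -3.9°, H = -33.75°: sin φ sin δ = 0.0566, cos φ cos δ cos H = 0.4603, so cos θ_z = 0.5169.
θ_z = arccos(0.5169) = 58.88°, so the elevation is 90° − 58.88° = 31.12°.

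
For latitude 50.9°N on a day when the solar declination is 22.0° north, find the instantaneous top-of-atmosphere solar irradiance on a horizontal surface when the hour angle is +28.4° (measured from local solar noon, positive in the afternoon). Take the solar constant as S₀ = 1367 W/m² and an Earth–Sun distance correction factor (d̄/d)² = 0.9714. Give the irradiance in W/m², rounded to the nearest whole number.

cos θ_z = sin(50.9°) sin(22.0°) + cos(50.9°) cos(22.0°) cos(28.40°) = 0.2907 + 0.5144 = 0.8051.
Top-of-atmosphere irradiance = S₀ (d̄/d)² cos θ_z = 1367 × 0.9714 × 0.8051 = 1069.10 W/m².

1069 W/m²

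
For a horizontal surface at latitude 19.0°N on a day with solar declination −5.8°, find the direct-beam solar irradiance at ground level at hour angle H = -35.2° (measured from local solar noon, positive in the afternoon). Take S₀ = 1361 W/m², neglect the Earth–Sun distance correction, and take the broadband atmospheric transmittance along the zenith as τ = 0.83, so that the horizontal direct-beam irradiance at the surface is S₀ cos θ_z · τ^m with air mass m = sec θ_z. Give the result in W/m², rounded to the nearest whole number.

777 W/m²

cos θ_z = sin(19.0°) sin(-5.8°) + cos(19.0°) cos(-5.8°) cos(-35.20°) = -0.0329 + 0.7687 = 0.7358.
Air mass m = 1/cos θ_z = 1/0.7358 = 1.359; τ^m = 0.83^1.359 = 0.7763.
Surface direct beam = 1361 × 0.7358 × 0.7763 = 777.41 W/m².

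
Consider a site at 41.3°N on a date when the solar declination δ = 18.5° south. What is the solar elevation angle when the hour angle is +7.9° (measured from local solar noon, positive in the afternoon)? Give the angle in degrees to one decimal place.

29.8°

cos θ_z = sin φ sin δ + cos φ cos δ cos H = (0.6600)(-0.3173) + (0.7513)(0.9483)(0.9905) = 0.4963.
θ_z = arccos(0.4963) = 60.24°, so the elevation is 90° − 60.24° = 29.76°.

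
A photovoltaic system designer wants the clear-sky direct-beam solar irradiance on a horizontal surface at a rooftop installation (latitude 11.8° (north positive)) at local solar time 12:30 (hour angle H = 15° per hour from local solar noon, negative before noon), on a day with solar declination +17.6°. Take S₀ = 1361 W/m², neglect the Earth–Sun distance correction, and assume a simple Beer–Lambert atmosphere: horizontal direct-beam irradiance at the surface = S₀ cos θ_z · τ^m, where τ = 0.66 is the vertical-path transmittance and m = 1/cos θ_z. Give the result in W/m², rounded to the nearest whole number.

882 W/m²

Hour angle H = 15° × (12.5 − 12) = 7.50°.
With φ = 11.8°, δ = 17.6°, H = 7.50°: sin φ sin δ = 0.0618, cos φ cos δ cos H = 0.9251, so cos θ_z = 0.9869.
Air mass m = 1/cos θ_z = 1/0.9869 = 1.013; τ^m = 0.66^1.013 = 0.6564.
Surface direct beam = 1361 × 0.9869 × 0.6564 = 881.66 W/m².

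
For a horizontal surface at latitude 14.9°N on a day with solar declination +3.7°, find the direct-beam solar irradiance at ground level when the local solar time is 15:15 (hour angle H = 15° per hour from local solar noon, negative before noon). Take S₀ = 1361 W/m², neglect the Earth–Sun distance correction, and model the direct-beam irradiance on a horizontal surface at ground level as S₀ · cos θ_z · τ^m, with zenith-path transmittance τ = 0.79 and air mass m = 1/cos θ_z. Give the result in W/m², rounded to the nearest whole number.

619 W/m²

Hour angle H = 15° × (15.25 − 12) = 48.75°.
With φ = 14.9°, δ = 3.7°, H = 48.75°: sin φ sin δ = 0.0166, cos φ cos δ cos H = 0.6358, so cos θ_z = 0.6524.
Air mass m = 1/cos θ_z = 1/0.6524 = 1.533; τ^m = 0.79^1.533 = 0.6967.
Surface direct beam = 1361 × 0.6524 × 0.6967 = 618.61 W/m².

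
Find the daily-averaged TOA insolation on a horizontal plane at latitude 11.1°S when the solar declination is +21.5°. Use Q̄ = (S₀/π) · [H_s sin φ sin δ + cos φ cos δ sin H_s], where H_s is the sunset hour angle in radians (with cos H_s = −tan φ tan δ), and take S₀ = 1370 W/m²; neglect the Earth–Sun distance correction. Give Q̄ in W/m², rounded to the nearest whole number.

351 W/m²

The sunset hour angle satisfies cos H_s = −tan φ tan δ = 0.0773, giving H_s = 85.57°. In radians, H_s = 1.4935.
H_s sin φ sin δ = 1.4935 × -0.1925 × 0.3665 = -0.1054.
cos φ cos δ sin H_s = 0.9813 × 0.9304 × 0.9970 = 0.9103.
Q̄ = (1370/π) × (-0.1054 + 0.9103) = 436.08 × 0.8049 = 351.00 W/m².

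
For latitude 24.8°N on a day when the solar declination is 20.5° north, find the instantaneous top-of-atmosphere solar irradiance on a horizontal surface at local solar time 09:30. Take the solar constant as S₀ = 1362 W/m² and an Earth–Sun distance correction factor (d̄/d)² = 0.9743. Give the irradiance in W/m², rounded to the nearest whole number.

1090 W/m²

Hour angle H = 15° × (9.5 − 12) = -37.50°.
With φ = 24.8°, δ = 20.5°, H = -37.50°: sin φ sin δ = 0.1469, cos φ cos δ cos H = 0.6746, so cos θ_z = 0.8215.
Top-of-atmosphere irradiance = S₀ (d̄/d)² cos θ_z = 1362 × 0.9743 × 0.8215 = 1090.13 W/m².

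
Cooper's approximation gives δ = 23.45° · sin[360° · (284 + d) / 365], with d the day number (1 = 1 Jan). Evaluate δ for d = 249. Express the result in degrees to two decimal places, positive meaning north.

360 × (284 + 249) / 365 = 525.699°; sin(525.699°) = 0.2470.
δ = 23.45 × 0.2470 = 5.792° ≈ +5.79°.

+5.79°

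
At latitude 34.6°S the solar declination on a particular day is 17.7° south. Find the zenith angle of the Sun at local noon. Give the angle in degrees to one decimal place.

16.9°

At local solar noon the hour angle is zero, so the zenith angle is |φ − δ| = |-34.6° − (-17.7°)| = 16.9°.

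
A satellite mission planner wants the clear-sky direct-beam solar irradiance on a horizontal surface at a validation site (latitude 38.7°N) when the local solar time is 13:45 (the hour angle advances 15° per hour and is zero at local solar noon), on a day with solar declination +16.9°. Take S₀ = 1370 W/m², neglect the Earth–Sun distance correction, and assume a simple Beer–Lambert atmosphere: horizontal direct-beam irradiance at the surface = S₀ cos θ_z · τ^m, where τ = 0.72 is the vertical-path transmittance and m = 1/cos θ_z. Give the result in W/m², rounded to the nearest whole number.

793 W/m²

Hour angle H = 15° × (13.75 − 12) = 26.25°.
cos θ_z = sin(38.7°) sin(16.9°) + cos(38.7°) cos(16.9°) cos(26.25°) = 0.1818 + 0.6697 = 0.8515.
Air mass m = 1/cos θ_z = 1/0.8515 = 1.174; τ^m = 0.72^1.174 = 0.6800.
Surface direct beam = 1370 × 0.8515 × 0.6800 = 793.26 W/m².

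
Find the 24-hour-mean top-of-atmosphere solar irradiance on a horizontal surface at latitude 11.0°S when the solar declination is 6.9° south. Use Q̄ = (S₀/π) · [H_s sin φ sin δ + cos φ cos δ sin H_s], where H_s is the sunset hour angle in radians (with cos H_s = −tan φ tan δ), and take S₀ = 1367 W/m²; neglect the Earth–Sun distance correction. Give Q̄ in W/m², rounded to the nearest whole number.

440 W/m²

The sunset hour angle satisfies cos H_s = −tan φ tan δ = -0.0235, giving H_s = 91.35°. In radians, H_s = 1.5944.
H_s sin φ sin δ = 1.5944 × -0.1908 × -0.1201 = 0.0365.
cos φ cos δ sin H_s = 0.9816 × 0.9928 × 0.9997 = 0.9742.
Q̄ = (1367/π) × (0.0365 + 0.9742) = 435.13 × 1.0107 = 439.79 W/m².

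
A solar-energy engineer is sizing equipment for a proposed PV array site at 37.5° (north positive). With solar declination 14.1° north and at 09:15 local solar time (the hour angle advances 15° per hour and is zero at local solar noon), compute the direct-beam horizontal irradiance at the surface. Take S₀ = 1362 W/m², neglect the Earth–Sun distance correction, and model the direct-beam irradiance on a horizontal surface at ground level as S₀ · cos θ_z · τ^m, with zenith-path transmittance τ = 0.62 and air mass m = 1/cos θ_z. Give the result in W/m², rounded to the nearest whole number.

Hour angle H = 15° × (9.25 − 12) = -41.25°.
cos θ_z = sin(37.5°) sin(14.1°) + cos(37.5°) cos(14.1°) cos(-41.25°) = 0.1483 + 0.5785 = 0.7268.
Air mass m = 1/cos θ_z = 1/0.7268 = 1.376; τ^m = 0.62^1.376 = 0.5180.
Surface direct beam = 1362 × 0.7268 × 0.5180 = 512.77 W/m².

513 W/m²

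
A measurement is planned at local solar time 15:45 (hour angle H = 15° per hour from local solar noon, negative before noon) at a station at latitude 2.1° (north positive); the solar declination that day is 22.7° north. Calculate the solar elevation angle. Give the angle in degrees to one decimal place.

31.8°

Hour angle H = 15° × (15.75 − 12) = 56.25°.
cos θ_z = sin(2.1°) sin(22.7°) + cos(2.1°) cos(22.7°) cos(56.25°) = 0.0141 + 0.5122 = 0.5263.
θ_z = arccos(0.5263) = 58.24°, so the elevation is 90° − 58.24° = 31.76°.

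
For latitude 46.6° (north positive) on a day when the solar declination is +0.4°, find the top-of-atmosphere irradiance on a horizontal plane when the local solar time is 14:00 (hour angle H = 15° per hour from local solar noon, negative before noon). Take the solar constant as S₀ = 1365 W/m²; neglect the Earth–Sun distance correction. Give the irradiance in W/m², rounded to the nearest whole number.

819 W/m²

Hour angle H = 15° × (14 − 12) = 30.00°.
With φ = 46.6°, δ = 0.4°, H = 30.00°: sin φ sin δ = 0.0051, cos φ cos δ cos H = 0.5950, so cos θ_z = 0.6001.
Top-of-atmosphere irradiance = S₀ cos θ_z = 1365 × 0.6001 = 819.14 W/m².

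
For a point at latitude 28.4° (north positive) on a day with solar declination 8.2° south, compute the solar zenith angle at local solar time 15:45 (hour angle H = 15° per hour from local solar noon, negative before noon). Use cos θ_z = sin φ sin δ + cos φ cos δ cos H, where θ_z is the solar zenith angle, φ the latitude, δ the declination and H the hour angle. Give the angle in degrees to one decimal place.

Hour angle H = 15° × (15.75 − 12) = 56.25°.
cos θ_z = sin φ sin δ + cos φ cos δ cos H = (0.4756)(-0.1426) + (0.8796)(0.9898)(0.5556) = 0.4159.
θ_z = arccos(0.4159) = 65.42°.

65.4°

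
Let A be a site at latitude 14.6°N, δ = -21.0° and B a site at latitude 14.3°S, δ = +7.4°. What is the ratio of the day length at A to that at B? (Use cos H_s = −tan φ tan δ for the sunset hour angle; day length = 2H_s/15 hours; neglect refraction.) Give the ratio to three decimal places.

A: H_s = arccos(−tan 14.6° · tan -21.0°) = 84.26°, so 2H_s/15 = 11.2347 h.
B: H_s = arccos(−tan -14.3° · tan 7.4°) = 88.10°, so 2H_s/15 = 11.7467 h.
Ratio A/B = 11.2347 / 11.7467 = 0.9564.

0.956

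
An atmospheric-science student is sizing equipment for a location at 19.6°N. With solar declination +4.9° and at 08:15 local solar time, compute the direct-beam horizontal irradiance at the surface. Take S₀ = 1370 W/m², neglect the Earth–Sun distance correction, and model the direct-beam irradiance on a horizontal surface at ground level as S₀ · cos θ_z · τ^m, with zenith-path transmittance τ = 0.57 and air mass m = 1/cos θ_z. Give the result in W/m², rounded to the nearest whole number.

271 W/m²

Hour angle H = 15° × (8.25 − 12) = -56.25°.
With φ = 19.6°, δ = 4.9°, H = -56.25°: sin φ sin δ = 0.0287, cos φ cos δ cos H = 0.5215, so cos θ_z = 0.5502.
Air mass m = 1/cos θ_z = 1/0.5502 = 1.818; τ^m = 0.57^1.818 = 0.3599.
Surface direct beam = 1370 × 0.5502 × 0.3599 = 271.28 W/m².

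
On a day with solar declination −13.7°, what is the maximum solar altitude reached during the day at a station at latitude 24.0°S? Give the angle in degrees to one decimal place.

At local solar noon the hour angle is zero, so the elevation is 90° − |φ − δ| = 90° − |-24.0° − (-13.7°)| = 90° − 10.3° = 79.7°.

79.7°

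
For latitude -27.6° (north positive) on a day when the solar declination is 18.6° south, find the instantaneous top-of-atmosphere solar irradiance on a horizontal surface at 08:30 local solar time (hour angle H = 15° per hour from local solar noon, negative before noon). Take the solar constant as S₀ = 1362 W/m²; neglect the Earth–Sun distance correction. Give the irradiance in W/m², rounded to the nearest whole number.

898 W/m²

Hour angle H = 15° × (8.5 − 12) = -52.50°.
With φ = -27.6°, δ = -18.6°, H = -52.50°: sin φ sin δ = 0.1478, cos φ cos δ cos H = 0.5113, so cos θ_z = 0.6591.
Top-of-atmosphere irradiance = S₀ cos θ_z = 1362 × 0.6591 = 897.69 W/m².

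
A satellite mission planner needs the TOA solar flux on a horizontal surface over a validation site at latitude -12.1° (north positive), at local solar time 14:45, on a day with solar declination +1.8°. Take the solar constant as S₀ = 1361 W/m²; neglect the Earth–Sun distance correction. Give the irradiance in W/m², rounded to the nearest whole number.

991 W/m²

Hour angle H = 15° × (14.75 − 12) = 41.25°.
cos θ_z = sin φ sin δ + cos φ cos δ cos H = (-0.2096)(0.0314) + (0.9778)(0.9995)(0.7518) = 0.7282.
Top-of-atmosphere irradiance = S₀ cos θ_z = 1361 × 0.7282 = 991.08 W/m².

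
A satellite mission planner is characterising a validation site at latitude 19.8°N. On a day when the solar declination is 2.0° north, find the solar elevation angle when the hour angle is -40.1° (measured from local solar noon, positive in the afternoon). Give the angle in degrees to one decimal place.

47.0°

cos θ_z = sin(19.8°) sin(2.0°) + cos(19.8°) cos(2.0°) cos(-40.10°) = 0.0118 + 0.7193 = 0.7311.
θ_z = arccos(0.7311) = 43.02°, so the elevation is 90° − 43.02° = 46.98°.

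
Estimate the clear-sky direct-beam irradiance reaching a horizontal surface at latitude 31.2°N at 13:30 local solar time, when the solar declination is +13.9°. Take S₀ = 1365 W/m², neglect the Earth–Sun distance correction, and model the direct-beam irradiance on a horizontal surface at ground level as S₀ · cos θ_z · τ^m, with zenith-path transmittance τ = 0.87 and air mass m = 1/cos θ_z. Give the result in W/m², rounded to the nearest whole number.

Hour angle H = 15° × (13.5 − 12) = 22.50°.
With φ = 31.2°, δ = 13.9°, H = 22.50°: sin φ sin δ = 0.1244, cos φ cos δ cos H = 0.7671, so cos θ_z = 0.8915.
Air mass m = 1/cos θ_z = 1/0.8915 = 1.122; τ^m = 0.87^1.122 = 0.8553.
Surface direct beam = 1365 × 0.8915 × 0.8553 = 1040.81 W/m².

1041 W/m²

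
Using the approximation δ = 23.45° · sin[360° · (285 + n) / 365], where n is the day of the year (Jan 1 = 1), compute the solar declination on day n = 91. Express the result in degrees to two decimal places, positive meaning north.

+4.41°

360 × (285 + 91) / 365 = 370.849°; sin(370.849°) = 0.1882.
δ = 23.45 × 0.1882 = 4.413° ≈ +4.41°.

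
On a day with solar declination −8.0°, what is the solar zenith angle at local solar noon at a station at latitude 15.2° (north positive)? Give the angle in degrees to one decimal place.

At local solar noon the hour angle is zero, so the zenith angle is |φ − δ| = |15.2° − (-8.0°)| = 23.2°.

23.2°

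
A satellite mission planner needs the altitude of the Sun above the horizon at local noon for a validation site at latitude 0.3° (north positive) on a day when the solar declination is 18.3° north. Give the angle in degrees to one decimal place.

72.0°

At local solar noon the hour angle is zero, so the elevation is 90° − |φ − δ| = 90° − |0.3° − (18.3°)| = 90° − 18.0° = 72.0°.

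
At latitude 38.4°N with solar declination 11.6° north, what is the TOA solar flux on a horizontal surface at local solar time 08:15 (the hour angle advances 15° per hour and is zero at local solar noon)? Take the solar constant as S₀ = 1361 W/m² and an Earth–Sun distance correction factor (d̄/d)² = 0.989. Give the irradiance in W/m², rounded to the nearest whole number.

742 W/m²

Hour angle H = 15° × (8.25 − 12) = -56.25°.
With φ = 38.4°, δ = 11.6°, H = -56.25°: sin φ sin δ = 0.1249, cos φ cos δ cos H = 0.4265, so cos θ_z = 0.5514.
Top-of-atmosphere irradiance = S₀ (d̄/d)² cos θ_z = 1361 × 0.989 × 0.5514 = 742.20 W/m².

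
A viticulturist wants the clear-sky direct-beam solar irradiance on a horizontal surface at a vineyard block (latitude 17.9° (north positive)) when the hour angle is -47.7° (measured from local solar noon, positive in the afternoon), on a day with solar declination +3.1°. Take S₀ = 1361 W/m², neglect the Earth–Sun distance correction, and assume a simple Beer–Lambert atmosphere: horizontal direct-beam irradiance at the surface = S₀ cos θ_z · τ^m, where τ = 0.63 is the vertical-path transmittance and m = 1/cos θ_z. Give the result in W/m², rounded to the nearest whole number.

442 W/m²

cos θ_z = sin φ sin δ + cos φ cos δ cos H = (0.3074)(0.0541) + (0.9516)(0.9985)(0.6730) = 0.6561.
Air mass m = 1/cos θ_z = 1/0.6561 = 1.524; τ^m = 0.63^1.524 = 0.4945.
Surface direct beam = 1361 × 0.6561 × 0.4945 = 441.56 W/m².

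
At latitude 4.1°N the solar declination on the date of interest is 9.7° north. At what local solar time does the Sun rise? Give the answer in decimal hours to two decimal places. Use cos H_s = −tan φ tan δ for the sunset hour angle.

−tan φ tan δ = −(0.0717)(0.1709) = -0.0123; H_s = arccos(-0.0123) = 90.70°.
Sunrise is at 12 − H_s/15 = 12 − 6.047 = 5.953 h local solar time.

5.95 h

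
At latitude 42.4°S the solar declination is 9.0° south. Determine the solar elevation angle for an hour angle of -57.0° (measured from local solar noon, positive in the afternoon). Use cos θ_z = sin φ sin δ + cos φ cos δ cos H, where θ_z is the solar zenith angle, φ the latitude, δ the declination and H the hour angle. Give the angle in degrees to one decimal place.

cos θ_z = sin(-42.4°) sin(-9.0°) + cos(-42.4°) cos(-9.0°) cos(-57.00°) = 0.1055 + 0.3972 = 0.5027.
θ_z = arccos(0.5027) = 59.82°, so the elevation is 90° − 59.82° = 30.18°.

30.2°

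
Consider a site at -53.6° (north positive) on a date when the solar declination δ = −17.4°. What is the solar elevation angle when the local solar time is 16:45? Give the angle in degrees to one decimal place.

Hour angle H = 15° × (16.75 − 12) = 71.25°.
cos θ_z = sin(-53.6°) sin(-17.4°) + cos(-53.6°) cos(-17.4°) cos(71.25°) = 0.2407 + 0.1820 = 0.4227.
θ_z = arccos(0.4227) = 64.99°, so the elevation is 90° − 64.99° = 25.01°.

25.0°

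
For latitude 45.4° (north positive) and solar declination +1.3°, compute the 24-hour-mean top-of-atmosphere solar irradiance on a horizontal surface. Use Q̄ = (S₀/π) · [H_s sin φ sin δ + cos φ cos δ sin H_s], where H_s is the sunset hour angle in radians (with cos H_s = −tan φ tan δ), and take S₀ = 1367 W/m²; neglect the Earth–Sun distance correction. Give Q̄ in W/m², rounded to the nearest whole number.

cos H_s = −tan(45.4°) · tan(1.3°) = -0.0230, so H_s = arccos(-0.0230) = 91.32°. In radians, H_s = 1.5938.
H_s sin φ sin δ = 1.5938 × 0.7120 × 0.0227 = 0.0258.
cos φ cos δ sin H_s = 0.7022 × 0.9997 × 0.9997 = 0.7018.
Q̄ = (1367/π) × (0.0258 + 0.7018) = 435.13 × 0.7276 = 316.60 W/m².

317 W/m²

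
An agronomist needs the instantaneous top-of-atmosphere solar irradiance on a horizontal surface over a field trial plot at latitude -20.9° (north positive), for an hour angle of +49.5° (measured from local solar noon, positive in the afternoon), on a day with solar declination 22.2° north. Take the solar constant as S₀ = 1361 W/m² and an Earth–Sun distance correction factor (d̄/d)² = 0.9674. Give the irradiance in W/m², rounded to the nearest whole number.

With φ = -20.9°, δ = 22.2°, H = 49.50°: sin φ sin δ = -0.1348, cos φ cos δ cos H = 0.5617, so cos θ_z = 0.4269.
Top-of-atmosphere irradiance = S₀ (d̄/d)² cos θ_z = 1361 × 0.9674 × 0.4269 = 562.07 W/m².

562 W/m²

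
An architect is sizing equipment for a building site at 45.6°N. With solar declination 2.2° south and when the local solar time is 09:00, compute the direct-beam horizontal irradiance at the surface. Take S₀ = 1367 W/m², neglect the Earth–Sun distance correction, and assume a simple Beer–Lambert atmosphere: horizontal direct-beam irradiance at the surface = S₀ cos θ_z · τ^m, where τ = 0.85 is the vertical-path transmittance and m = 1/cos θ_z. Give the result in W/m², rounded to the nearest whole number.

Hour angle H = 15° × (9 − 12) = -45.00°.
With φ = 45.6°, δ = -2.2°, H = -45.00°: sin φ sin δ = -0.0274, cos φ cos δ cos H = 0.4944, so cos θ_z = 0.4670.
Air mass m = 1/cos θ_z = 1/0.4670 = 2.141; τ^m = 0.85^2.141 = 0.7061.
Surface direct beam = 1367 × 0.4670 × 0.7061 = 450.77 W/m².

451 W/m²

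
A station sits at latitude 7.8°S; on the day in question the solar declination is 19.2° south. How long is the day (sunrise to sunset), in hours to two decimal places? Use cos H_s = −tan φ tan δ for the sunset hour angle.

12.36 hours

cos H_s = −tan(-7.8°) · tan(-19.2°) = -0.0477, so H_s = arccos(-0.0477) = 92.73°.
Day length = 2 H_s / 15° h⁻¹ = 185.46° / 15 = 12.364 h.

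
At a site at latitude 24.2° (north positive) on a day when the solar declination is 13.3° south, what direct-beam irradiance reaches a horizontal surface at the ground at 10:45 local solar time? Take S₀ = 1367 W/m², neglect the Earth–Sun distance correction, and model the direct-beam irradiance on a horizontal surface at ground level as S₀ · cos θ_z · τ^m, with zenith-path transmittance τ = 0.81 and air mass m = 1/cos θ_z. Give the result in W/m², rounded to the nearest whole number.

769 W/m²

Hour angle H = 15° × (10.75 − 12) = -18.75°.
cos θ_z = sin(24.2°) sin(-13.3°) + cos(24.2°) cos(-13.3°) cos(-18.75°) = -0.0943 + 0.8405 = 0.7462.
Air mass m = 1/cos θ_z = 1/0.7462 = 1.340; τ^m = 0.81^1.340 = 0.7540.
Surface direct beam = 1367 × 0.7462 × 0.7540 = 769.12 W/m².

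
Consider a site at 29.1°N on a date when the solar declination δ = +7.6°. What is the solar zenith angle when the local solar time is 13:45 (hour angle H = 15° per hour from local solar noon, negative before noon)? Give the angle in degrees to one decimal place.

32.7°

Hour angle H = 15° × (13.75 − 12) = 26.25°.
With φ = 29.1°, δ = 7.6°, H = 26.25°: sin φ sin δ = 0.0643, cos φ cos δ cos H = 0.7768, so cos θ_z = 0.8411.
θ_z = arccos(0.8411) = 32.74°.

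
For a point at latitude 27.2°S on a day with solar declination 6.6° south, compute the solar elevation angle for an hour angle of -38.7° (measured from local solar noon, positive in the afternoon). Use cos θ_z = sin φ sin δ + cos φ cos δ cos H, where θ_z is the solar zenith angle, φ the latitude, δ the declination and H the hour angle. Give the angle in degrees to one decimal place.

cos θ_z = sin(-27.2°) sin(-6.6°) + cos(-27.2°) cos(-6.6°) cos(-38.70°) = 0.0525 + 0.6895 = 0.7420.
θ_z = arccos(0.7420) = 42.10°, so the elevation is 90° − 42.10° = 47.90°.

47.9°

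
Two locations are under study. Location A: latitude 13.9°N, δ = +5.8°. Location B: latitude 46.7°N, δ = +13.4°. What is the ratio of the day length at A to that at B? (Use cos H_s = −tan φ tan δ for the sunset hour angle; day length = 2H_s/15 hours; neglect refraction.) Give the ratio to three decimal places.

0.874

A: H_s = arccos(−tan 13.9° · tan 5.8°) = 91.44°, so 2H_s/15 = 12.1920 h.
B: H_s = arccos(−tan 46.7° · tan 13.4°) = 104.64°, so 2H_s/15 = 13.9520 h.
Ratio A/B = 12.1920 / 13.9520 = 0.8739.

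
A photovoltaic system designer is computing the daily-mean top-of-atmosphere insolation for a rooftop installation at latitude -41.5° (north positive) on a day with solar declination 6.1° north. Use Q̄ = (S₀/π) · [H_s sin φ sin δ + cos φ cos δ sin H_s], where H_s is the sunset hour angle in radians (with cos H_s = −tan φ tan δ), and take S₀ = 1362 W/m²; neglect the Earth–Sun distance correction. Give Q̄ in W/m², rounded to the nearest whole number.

cos H_s = −tan(-41.5°) · tan(6.1°) = 0.0945, so H_s = arccos(0.0945) = 84.58°. In radians, H_s = 1.4762.
H_s sin φ sin δ = 1.4762 × -0.6626 × 0.1063 = -0.1040.
cos φ cos δ sin H_s = 0.7490 × 0.9943 × 0.9955 = 0.7414.
Q̄ = (1362/π) × (-0.1040 + 0.7414) = 433.54 × 0.6374 = 276.34 W/m².

276 W/m²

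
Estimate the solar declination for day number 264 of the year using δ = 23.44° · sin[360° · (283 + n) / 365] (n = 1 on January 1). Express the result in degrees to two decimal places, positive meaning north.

+0.20°

360 × (283 + 264) / 365 = 539.507°; sin(539.507°) = 0.0086.
δ = 23.44 × 0.0086 = 0.202° ≈ +0.20°.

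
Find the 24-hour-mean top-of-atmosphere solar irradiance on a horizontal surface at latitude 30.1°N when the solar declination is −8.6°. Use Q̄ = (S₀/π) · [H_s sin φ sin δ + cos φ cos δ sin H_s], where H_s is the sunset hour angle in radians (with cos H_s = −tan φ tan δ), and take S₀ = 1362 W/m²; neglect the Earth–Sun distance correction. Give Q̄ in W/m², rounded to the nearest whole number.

321 W/m²

cos H_s = −tan(30.1°) · tan(-8.6°) = 0.0877, so H_s = arccos(0.0877) = 84.97°. In radians, H_s = 1.4830.
H_s sin φ sin δ = 1.4830 × 0.5015 × -0.1495 = -0.1112.
cos φ cos δ sin H_s = 0.8652 × 0.9888 × 0.9961 = 0.8522.
Q̄ = (1362/π) × (-0.1112 + 0.8522) = 433.54 × 0.7410 = 321.25 W/m².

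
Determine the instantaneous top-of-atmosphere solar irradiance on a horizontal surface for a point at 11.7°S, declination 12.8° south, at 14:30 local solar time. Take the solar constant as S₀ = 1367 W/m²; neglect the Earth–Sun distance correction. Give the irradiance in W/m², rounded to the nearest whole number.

1097 W/m²

Hour angle H = 15° × (14.5 − 12) = 37.50°.
cos θ_z = sin φ sin δ + cos φ cos δ cos H = (-0.2028)(-0.2215) + (0.9792)(0.9751)(0.7934) = 0.8025.
Top-of-atmosphere irradiance = S₀ cos θ_z = 1367 × 0.8025 = 1097.02 W/m².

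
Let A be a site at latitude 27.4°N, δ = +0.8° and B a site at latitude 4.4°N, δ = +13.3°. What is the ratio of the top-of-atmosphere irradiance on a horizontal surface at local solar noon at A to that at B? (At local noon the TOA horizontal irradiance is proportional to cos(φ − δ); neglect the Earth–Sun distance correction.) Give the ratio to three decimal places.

A: cos θ_z = cos(27.4° − (0.8°)) = 0.8942.
B: cos θ_z = cos(4.4° − (13.3°)) = 0.9880.
Ratio A/B = 0.8942 / 0.9880 = 0.9051.

0.905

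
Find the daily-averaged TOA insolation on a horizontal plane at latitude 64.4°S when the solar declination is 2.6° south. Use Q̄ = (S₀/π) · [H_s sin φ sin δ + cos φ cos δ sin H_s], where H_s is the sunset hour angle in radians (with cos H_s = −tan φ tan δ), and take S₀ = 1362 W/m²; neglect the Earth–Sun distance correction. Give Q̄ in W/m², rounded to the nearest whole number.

216 W/m²

The sunset hour angle satisfies cos H_s = −tan φ tan δ = -0.0948, giving H_s = 95.44°. In radians, H_s = 1.6657.
H_s sin φ sin δ = 1.6657 × -0.9018 × -0.0454 = 0.0682.
cos φ cos δ sin H_s = 0.4321 × 0.9990 × 0.9955 = 0.4297.
Q̄ = (1362/π) × (0.0682 + 0.4297) = 433.54 × 0.4979 = 215.86 W/m².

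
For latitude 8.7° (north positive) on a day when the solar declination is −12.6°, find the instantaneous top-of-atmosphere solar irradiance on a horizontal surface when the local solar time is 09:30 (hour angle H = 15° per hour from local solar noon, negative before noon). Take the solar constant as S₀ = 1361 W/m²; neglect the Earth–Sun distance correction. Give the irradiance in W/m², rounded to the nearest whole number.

997 W/m²

Hour angle H = 15° × (9.5 − 12) = -37.50°.
cos θ_z = sin φ sin δ + cos φ cos δ cos H = (0.1513)(-0.2181) + (0.9885)(0.9759)(0.7934) = 0.7324.
Top-of-atmosphere irradiance = S₀ cos θ_z = 1361 × 0.7324 = 996.80 W/m².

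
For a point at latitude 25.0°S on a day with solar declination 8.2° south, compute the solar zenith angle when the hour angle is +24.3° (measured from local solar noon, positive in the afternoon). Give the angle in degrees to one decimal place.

28.6°

With φ = -25.0°, δ = -8.2°, H = 24.30°: sin φ sin δ = 0.0603, cos φ cos δ cos H = 0.8176, so cos θ_z = 0.8779.
θ_z = arccos(0.8779) = 28.61°.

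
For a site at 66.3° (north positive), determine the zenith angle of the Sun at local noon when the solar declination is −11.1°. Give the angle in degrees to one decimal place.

77.4°

At local solar noon the hour angle is zero, so the zenith angle is |φ − δ| = |66.3° − (-11.1°)| = 77.4°.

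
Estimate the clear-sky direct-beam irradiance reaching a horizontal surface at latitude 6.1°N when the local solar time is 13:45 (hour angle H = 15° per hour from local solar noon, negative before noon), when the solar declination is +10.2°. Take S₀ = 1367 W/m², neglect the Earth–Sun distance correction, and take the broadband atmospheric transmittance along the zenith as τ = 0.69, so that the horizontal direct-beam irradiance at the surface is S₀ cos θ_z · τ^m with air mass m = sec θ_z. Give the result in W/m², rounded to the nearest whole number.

Hour angle H = 15° × (13.75 − 12) = 26.25°.
cos θ_z = sin(6.1°) sin(10.2°) + cos(6.1°) cos(10.2°) cos(26.25°) = 0.0188 + 0.8777 = 0.8965.
Air mass m = 1/cos θ_z = 1/0.8965 = 1.115; τ^m = 0.69^1.115 = 0.6612.
Surface direct beam = 1367 × 0.8965 × 0.6612 = 810.31 W/m².

810 W/m²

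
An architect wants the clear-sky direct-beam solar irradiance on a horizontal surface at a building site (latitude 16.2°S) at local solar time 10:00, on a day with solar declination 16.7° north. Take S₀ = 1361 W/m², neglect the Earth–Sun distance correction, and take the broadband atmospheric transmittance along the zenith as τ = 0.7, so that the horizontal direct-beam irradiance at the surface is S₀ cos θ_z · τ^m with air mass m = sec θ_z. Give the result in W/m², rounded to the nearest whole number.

Hour angle H = 15° × (10 − 12) = -30.00°.
With φ = -16.2°, δ = 16.7°, H = -30.00°: sin φ sin δ = -0.0802, cos φ cos δ cos H = 0.7966, so cos θ_z = 0.7164.
Air mass m = 1/cos θ_z = 1/0.7164 = 1.396; τ^m = 0.7^1.396 = 0.6078.
Surface direct beam = 1361 × 0.7164 × 0.6078 = 592.62 W/m².

593 W/m²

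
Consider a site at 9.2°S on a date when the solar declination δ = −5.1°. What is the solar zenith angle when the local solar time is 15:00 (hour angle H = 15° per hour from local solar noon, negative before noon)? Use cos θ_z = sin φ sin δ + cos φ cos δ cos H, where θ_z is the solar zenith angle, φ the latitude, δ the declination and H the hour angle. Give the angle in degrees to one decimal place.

44.8°

Hour angle H = 15° × (15 − 12) = 45.00°.
cos θ_z = sin φ sin δ + cos φ cos δ cos H = (-0.1599)(-0.0889) + (0.9871)(0.9960)(0.7071) = 0.7094.
θ_z = arccos(0.7094) = 44.81°.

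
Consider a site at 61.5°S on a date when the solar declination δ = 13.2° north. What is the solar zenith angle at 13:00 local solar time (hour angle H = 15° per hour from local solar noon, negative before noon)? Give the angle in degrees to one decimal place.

Hour angle H = 15° × (13 − 12) = 15.00°.
cos θ_z = sin(-61.5°) sin(13.2°) + cos(-61.5°) cos(13.2°) cos(15.00°) = -0.2007 + 0.4487 = 0.2480.
θ_z = arccos(0.2480) = 75.64°.

75.6°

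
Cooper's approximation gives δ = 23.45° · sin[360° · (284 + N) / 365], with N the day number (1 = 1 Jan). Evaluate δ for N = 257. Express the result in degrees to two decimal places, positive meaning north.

360 × (284 + 257) / 365 = 533.589°; sin(533.589°) = 0.1117.
δ = 23.45 × 0.1117 = 2.619° ≈ +2.62°.

+2.62°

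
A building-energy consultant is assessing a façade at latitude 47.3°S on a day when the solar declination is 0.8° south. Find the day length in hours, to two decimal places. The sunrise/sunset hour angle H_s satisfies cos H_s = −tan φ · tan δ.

The sunset hour angle satisfies cos H_s = −tan φ tan δ = -0.0151, giving H_s = 90.87°.
Day length = 2 H_s / 15° h⁻¹ = 181.74° / 15 = 12.116 h.

12.12 hours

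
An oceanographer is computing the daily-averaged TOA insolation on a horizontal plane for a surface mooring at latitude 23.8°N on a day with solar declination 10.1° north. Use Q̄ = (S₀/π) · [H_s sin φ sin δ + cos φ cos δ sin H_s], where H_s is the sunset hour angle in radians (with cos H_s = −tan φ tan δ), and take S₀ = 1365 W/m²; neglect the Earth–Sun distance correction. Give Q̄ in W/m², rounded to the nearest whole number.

441 W/m²

The sunset hour angle satisfies cos H_s = −tan φ tan δ = -0.0786, giving H_s = 94.51°. In radians, H_s = 1.6495.
H_s sin φ sin δ = 1.6495 × 0.4035 × 0.1754 = 0.1167.
cos φ cos δ sin H_s = 0.9150 × 0.9845 × 0.9969 = 0.8980.
Q̄ = (1365/π) × (0.1167 + 0.8980) = 434.49 × 1.0147 = 440.88 W/m².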